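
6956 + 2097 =9053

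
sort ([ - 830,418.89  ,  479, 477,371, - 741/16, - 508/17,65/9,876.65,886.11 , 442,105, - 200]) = [ - 830,  -  200, - 741/16, - 508/17,  65/9,105,371,418.89,442,477, 479,  876.65,886.11]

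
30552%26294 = 4258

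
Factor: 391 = 17^1*23^1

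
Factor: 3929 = 3929^1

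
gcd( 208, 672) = 16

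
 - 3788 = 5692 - 9480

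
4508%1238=794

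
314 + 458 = 772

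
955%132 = 31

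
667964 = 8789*76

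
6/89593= 6/89593 = 0.00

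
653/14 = 46 + 9/14 = 46.64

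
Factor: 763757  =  763757^1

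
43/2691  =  43/2691 =0.02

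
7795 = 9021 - 1226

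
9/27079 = 9/27079=0.00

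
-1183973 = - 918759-265214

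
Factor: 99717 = 3^1 * 43^1*773^1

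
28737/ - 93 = -309/1 = - 309.00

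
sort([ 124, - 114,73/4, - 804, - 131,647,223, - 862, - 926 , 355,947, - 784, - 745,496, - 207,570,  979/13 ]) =[-926, - 862, - 804 , - 784, - 745, - 207, - 131, - 114, 73/4,979/13,124, 223,355,496,570,647,947] 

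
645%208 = 21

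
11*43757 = 481327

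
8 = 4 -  - 4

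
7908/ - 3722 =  - 3 + 1629/1861  =  - 2.12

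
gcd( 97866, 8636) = 2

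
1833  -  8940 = - 7107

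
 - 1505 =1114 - 2619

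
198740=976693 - 777953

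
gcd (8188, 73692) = 8188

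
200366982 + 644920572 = 845287554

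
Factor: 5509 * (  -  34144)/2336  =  -5878103/73  =  -7^1*11^1*73^(- 1)*97^1*787^1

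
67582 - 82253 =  - 14671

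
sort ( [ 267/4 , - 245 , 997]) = [ - 245, 267/4,997] 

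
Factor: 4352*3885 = 2^8*3^1*5^1*7^1 * 17^1*37^1 =16907520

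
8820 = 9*980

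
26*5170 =134420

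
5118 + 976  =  6094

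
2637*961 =2534157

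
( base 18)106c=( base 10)5952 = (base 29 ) 727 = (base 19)g95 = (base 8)13500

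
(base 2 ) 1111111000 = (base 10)1016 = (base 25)1FG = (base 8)1770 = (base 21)268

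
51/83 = 51/83 = 0.61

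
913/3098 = 913/3098 = 0.29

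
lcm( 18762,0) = 0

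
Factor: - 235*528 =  - 124080 = - 2^4*3^1*5^1*11^1*47^1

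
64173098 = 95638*671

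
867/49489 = 867/49489 =0.02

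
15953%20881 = 15953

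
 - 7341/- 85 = 86 + 31/85 = 86.36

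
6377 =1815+4562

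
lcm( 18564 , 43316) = 129948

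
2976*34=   101184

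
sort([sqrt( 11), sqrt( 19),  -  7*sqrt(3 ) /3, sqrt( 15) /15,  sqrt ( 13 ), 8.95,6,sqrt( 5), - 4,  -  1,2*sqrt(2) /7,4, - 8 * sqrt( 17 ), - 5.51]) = [ - 8*sqrt( 17), - 5.51 ,  -  7*sqrt ( 3 ) /3, - 4, - 1, sqrt ( 15 )/15 , 2 * sqrt( 2 ) /7,sqrt(5 ), sqrt( 11 ),sqrt( 13 ), 4,sqrt( 19),6,8.95]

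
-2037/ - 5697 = 679/1899  =  0.36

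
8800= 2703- - 6097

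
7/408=7/408 = 0.02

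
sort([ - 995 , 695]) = [ - 995, 695 ]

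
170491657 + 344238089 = 514729746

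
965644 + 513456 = 1479100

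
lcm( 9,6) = 18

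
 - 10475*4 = -41900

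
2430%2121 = 309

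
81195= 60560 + 20635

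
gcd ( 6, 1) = 1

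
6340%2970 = 400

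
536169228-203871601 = 332297627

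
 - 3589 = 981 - 4570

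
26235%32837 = 26235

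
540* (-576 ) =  - 311040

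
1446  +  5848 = 7294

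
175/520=35/104= 0.34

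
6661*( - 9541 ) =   -  63552601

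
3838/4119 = 3838/4119  =  0.93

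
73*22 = 1606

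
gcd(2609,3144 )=1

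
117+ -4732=-4615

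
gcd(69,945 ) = 3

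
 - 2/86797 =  - 1 + 86795/86797 = - 0.00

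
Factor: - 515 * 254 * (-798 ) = 104386380 = 2^2 * 3^1 * 5^1*7^1*19^1*103^1 * 127^1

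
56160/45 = 1248 = 1248.00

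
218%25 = 18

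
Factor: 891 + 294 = 3^1*5^1 * 79^1 = 1185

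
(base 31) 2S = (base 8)132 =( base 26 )3c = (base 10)90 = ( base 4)1122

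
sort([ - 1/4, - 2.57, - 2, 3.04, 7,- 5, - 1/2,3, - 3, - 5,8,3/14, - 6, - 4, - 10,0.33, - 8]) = [ - 10, - 8, - 6,-5, - 5, - 4,  -  3, - 2.57, - 2, - 1/2, - 1/4,  3/14,  0.33 , 3,3.04,7 , 8]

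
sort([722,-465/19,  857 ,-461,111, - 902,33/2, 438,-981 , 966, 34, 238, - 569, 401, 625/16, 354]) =[-981 ,-902 , - 569, - 461,  -  465/19,  33/2, 34 , 625/16,111,238, 354,401,  438, 722,857 , 966]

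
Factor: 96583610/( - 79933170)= - 3^(- 1 ) *2664439^( - 1 )*9658361^1  =  - 9658361/7993317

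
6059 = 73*83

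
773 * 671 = 518683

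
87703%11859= 4690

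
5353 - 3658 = 1695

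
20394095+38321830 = 58715925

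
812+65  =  877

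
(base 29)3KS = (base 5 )100011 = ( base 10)3131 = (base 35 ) 2JG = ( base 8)6073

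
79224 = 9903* 8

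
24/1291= 24/1291 = 0.02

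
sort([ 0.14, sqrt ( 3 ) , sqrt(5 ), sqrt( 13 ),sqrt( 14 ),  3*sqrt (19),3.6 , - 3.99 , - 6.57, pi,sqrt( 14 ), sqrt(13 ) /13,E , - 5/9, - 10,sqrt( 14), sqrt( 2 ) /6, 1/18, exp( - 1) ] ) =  [ - 10, - 6.57, - 3.99,-5/9,1/18 , 0.14,sqrt (2 ) /6, sqrt(13) /13 , exp( - 1 ), sqrt( 3) , sqrt( 5),E , pi,3.6, sqrt ( 13),sqrt(14), sqrt( 14 ),  sqrt (14 ) , 3 * sqrt (19 ) ] 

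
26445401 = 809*32689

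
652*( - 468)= - 305136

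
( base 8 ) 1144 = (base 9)750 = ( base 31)JN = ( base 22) 15I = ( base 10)612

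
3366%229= 160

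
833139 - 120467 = 712672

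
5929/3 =1976 + 1/3 =1976.33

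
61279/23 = 2664+7/23 = 2664.30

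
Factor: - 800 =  - 2^5*5^2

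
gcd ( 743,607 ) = 1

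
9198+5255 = 14453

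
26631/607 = 43 + 530/607 = 43.87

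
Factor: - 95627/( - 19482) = 2^( - 1 )*3^(  -  1 )*7^1*17^( - 1 )*19^1*191^ ( - 1 ) * 719^1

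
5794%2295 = 1204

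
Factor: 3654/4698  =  3^ ( - 2 ) * 7^1 =7/9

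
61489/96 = 640 + 49/96 = 640.51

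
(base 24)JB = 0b111010011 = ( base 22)L5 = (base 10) 467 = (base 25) IH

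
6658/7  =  6658/7 = 951.14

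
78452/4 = 19613 = 19613.00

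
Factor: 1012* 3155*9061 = 28930504460=2^2*5^1* 11^1*13^1*17^1*23^1 * 41^1*631^1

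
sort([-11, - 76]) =[-76, - 11]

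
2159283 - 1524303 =634980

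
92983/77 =8453/7 = 1207.57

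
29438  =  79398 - 49960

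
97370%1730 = 490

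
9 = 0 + 9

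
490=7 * 70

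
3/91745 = 3/91745=0.00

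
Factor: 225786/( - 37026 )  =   - 311/51  =  - 3^( - 1)*17^(  -  1)*311^1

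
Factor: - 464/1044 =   -  4/9 = - 2^2  *3^(  -  2)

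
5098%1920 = 1258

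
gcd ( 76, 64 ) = 4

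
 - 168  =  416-584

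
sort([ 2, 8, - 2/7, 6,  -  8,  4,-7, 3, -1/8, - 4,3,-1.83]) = [ - 8,-7,  -  4 ,  -  1.83, - 2/7, - 1/8,2,3,3,4,6,8]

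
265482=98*2709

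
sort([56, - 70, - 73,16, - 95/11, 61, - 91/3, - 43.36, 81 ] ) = [ - 73, - 70, - 43.36,-91/3, - 95/11, 16, 56, 61, 81 ]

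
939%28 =15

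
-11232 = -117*96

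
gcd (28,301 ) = 7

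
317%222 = 95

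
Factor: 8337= 3^1*7^1*397^1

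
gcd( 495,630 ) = 45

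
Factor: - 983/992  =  - 2^( - 5)*31^(- 1)*983^1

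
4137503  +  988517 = 5126020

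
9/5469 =3/1823 = 0.00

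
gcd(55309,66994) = 779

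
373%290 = 83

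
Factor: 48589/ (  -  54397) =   -  7^ ( - 1 ) * 19^( - 1)*409^(-1 )*48589^1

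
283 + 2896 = 3179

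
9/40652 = 9/40652 = 0.00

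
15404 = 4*3851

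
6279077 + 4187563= 10466640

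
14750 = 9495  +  5255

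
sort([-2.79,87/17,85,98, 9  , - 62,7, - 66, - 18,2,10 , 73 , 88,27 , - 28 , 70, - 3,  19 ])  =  [-66,-62, - 28,-18, - 3, - 2.79, 2,87/17, 7 , 9,10,19, 27,70, 73, 85, 88 , 98 ] 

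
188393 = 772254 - 583861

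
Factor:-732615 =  - 3^1 * 5^1*13^2 * 17^2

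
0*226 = 0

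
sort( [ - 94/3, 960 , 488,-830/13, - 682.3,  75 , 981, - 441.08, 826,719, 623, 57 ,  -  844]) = [ - 844,  -  682.3,  -  441.08,-830/13,  -  94/3, 57,75,488, 623,719, 826,960, 981] 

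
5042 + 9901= 14943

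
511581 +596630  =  1108211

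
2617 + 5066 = 7683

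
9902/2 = 4951 =4951.00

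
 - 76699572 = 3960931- 80660503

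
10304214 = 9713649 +590565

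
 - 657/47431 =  - 1 +46774/47431 = - 0.01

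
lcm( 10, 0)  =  0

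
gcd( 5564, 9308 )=52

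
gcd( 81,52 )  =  1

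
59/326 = 59/326 = 0.18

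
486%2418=486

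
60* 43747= 2624820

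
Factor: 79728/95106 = 2^3*11^( - 1) * 131^( - 1)*151^1 = 1208/1441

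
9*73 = 657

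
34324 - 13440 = 20884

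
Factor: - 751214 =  - 2^1 * 375607^1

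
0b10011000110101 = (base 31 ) a5g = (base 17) 1ge6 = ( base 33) 8wd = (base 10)9781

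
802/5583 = 802/5583 =0.14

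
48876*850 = 41544600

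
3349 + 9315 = 12664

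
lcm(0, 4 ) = 0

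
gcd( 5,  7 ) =1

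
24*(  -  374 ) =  - 8976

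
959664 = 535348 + 424316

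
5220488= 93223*56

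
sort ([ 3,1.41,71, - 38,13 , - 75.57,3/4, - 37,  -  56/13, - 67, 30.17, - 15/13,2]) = [  -  75.57, - 67, - 38, - 37, - 56/13, - 15/13,3/4,1.41,  2,3, 13,30.17,71 ] 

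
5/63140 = 1/12628 = 0.00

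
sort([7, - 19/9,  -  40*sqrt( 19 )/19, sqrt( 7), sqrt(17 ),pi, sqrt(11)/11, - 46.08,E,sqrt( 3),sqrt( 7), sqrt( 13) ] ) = [ - 46.08,- 40*sqrt( 19) /19, - 19/9, sqrt( 11) /11 , sqrt( 3 )  ,  sqrt(7) , sqrt ( 7), E,pi, sqrt( 13 ), sqrt(17) , 7 ] 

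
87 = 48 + 39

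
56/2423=56/2423 = 0.02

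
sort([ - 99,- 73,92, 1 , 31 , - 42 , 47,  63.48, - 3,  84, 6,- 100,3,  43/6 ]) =[- 100, -99 ,  -  73, - 42, - 3 , 1, 3, 6, 43/6 , 31,  47, 63.48,  84,92]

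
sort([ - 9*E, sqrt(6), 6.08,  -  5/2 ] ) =[ - 9*E,-5/2,sqrt( 6),6.08]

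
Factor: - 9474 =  - 2^1*3^1*1579^1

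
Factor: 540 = 2^2*3^3*5^1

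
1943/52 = 37+ 19/52 = 37.37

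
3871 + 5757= 9628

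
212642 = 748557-535915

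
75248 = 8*9406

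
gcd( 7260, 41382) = 726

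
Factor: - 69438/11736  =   - 71/12 = - 2^( - 2) * 3^( - 1) * 71^1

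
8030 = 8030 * 1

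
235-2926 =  - 2691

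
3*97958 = 293874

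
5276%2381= 514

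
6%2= 0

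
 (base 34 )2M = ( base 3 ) 10100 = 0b1011010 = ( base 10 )90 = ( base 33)2o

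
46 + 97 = 143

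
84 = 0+84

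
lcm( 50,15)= 150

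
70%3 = 1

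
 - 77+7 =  - 70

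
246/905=246/905 = 0.27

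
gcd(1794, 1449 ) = 69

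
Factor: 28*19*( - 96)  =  -2^7*3^1 * 7^1* 19^1 =- 51072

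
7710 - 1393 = 6317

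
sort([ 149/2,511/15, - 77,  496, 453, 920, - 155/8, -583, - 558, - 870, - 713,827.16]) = [ - 870, - 713, - 583, - 558, - 77,-155/8,511/15,149/2,453,496,827.16,920 ]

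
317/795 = 317/795 = 0.40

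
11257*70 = 787990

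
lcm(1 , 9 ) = 9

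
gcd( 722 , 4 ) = 2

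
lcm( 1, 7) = 7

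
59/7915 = 59/7915= 0.01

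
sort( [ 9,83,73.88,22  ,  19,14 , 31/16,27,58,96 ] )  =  [31/16,9,14,  19,  22, 27, 58,73.88, 83, 96 ] 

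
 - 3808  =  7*( - 544 ) 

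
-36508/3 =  - 12170 + 2/3 = - 12169.33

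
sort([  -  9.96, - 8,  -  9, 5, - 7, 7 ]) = [-9.96 ,-9,  -  8,-7,5, 7 ] 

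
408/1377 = 8/27 = 0.30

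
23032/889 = 23032/889 = 25.91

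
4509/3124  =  1 + 1385/3124 =1.44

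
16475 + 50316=66791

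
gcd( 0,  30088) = 30088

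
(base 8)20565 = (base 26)CHB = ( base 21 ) J8I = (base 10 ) 8565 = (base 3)102202020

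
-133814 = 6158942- 6292756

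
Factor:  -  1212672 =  - 2^8* 3^1*1579^1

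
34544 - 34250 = 294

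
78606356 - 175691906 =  - 97085550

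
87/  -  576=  - 1+163/192 = - 0.15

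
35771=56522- 20751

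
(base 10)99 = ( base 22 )4b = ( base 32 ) 33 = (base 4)1203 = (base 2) 1100011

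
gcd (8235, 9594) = 9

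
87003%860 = 143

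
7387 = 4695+2692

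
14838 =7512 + 7326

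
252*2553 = 643356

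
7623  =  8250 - 627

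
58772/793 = 74 + 90/793 = 74.11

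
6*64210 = 385260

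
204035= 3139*65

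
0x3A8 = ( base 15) 426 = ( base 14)4AC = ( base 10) 936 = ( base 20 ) 26g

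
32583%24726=7857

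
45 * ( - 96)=  -  4320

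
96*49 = 4704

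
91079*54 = 4918266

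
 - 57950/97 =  - 57950/97=- 597.42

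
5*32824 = 164120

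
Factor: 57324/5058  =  2^1*3^( -1)* 17^1 = 34/3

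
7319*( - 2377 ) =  - 17397263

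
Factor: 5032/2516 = 2^1=2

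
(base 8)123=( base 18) 4b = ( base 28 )2R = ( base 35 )2d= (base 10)83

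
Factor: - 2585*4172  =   - 10784620 = - 2^2 * 5^1 * 7^1*11^1*47^1*149^1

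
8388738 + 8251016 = 16639754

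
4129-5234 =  - 1105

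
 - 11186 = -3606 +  - 7580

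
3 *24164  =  72492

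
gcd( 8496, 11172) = 12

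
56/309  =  56/309 = 0.18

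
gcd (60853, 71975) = 1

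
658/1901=658/1901  =  0.35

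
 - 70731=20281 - 91012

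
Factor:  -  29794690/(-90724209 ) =2^1*3^( - 1 )*5^1*29^( - 1)*241^ (  -  1 ) * 4327^(  -  1 )*2979469^1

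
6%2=0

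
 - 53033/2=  - 53033/2 = -26516.50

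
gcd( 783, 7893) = 9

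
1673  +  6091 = 7764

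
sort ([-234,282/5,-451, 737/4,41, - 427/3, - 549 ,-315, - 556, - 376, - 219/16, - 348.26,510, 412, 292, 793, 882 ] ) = [-556, - 549 , - 451, - 376, - 348.26, - 315, - 234,-427/3,  -  219/16, 41,282/5, 737/4, 292 , 412, 510, 793, 882 ] 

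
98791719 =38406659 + 60385060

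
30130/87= 30130/87 = 346.32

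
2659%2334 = 325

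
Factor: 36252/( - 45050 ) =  - 342/425 = - 2^1*3^2*5^( - 2)*17^(- 1 )*19^1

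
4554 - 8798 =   -  4244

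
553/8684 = 553/8684 = 0.06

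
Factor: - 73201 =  - 71^1 * 1031^1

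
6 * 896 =5376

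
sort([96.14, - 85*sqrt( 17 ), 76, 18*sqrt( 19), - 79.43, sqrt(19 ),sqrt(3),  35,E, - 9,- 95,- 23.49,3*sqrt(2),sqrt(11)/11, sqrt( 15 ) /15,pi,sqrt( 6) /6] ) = [  -  85*sqrt( 17), - 95, - 79.43, - 23.49, - 9,sqrt(15)/15, sqrt(11 ) /11,sqrt ( 6)/6,sqrt( 3),E, pi , 3*sqrt ( 2),sqrt(19),35, 76,18*sqrt( 19),96.14]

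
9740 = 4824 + 4916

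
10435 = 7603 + 2832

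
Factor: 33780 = 2^2*3^1*5^1*563^1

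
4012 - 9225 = - 5213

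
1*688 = 688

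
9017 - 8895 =122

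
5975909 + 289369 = 6265278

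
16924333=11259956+5664377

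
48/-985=  -  1 + 937/985 = -0.05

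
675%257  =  161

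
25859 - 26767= - 908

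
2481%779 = 144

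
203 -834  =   - 631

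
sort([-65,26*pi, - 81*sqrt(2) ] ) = [ -81*sqrt( 2 ),  -  65,26*pi]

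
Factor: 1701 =3^5*7^1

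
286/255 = 286/255=1.12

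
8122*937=7610314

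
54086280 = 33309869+20776411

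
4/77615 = 4/77615 = 0.00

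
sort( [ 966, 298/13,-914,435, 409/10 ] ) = [ -914,298/13,409/10, 435, 966] 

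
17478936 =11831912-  - 5647024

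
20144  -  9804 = 10340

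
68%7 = 5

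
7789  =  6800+989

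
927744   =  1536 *604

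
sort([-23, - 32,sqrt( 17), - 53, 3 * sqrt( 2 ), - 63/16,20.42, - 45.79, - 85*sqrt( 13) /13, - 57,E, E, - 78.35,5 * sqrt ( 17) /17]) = [  -  78.35, - 57, -53, - 45.79, -32,- 85*sqrt(13)/13, - 23, - 63/16 , 5  *  sqrt(17)/17, E, E, sqrt(17 ),3*sqrt(2),  20.42 ] 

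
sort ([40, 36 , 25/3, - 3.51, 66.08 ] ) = [-3.51, 25/3,36, 40  ,  66.08]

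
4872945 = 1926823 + 2946122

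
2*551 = 1102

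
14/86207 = 14/86207 = 0.00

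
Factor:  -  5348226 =-2^1*3^1 * 13^1*68567^1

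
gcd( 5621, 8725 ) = 1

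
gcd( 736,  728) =8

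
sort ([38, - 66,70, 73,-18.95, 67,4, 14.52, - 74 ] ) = [ - 74, - 66, - 18.95,4, 14.52, 38, 67,70, 73 ] 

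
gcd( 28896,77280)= 672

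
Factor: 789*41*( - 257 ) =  - 3^1*41^1*257^1*263^1 =- 8313693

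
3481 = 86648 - 83167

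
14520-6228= 8292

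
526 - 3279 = -2753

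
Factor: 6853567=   7^1*17^1*57593^1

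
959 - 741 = 218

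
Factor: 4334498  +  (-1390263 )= 2944235 = 5^1*7^1 *84121^1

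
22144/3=7381 + 1/3 = 7381.33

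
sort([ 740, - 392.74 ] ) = [ - 392.74,740 ]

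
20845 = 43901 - 23056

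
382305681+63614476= 445920157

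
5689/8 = 711+1/8 = 711.12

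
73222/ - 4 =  - 18306 + 1/2 = -  18305.50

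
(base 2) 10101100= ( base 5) 1142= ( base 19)91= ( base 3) 20101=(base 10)172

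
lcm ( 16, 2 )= 16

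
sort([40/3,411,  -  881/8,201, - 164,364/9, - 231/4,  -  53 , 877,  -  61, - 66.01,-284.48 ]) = [- 284.48, - 164, -881/8, - 66.01,-61, - 231/4,-53, 40/3,364/9, 201 , 411 , 877 ]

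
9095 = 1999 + 7096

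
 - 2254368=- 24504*92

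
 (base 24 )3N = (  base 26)3h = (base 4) 1133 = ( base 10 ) 95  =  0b1011111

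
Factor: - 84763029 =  - 3^1*13^1*2173411^1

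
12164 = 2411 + 9753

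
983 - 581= 402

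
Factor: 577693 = 107^1*5399^1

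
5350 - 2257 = 3093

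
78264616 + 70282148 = 148546764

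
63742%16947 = 12901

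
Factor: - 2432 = -2^7*19^1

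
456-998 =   -  542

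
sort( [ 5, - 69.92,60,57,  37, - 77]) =[ - 77, - 69.92, 5,37,57, 60]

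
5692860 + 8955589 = 14648449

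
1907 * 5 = 9535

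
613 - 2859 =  - 2246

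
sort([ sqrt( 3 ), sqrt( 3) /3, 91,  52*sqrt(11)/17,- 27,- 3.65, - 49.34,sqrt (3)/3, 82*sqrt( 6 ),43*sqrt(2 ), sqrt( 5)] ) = [-49.34, - 27, - 3.65,sqrt( 3 ) /3,sqrt( 3)/3, sqrt(3),sqrt (5),52*sqrt( 11)/17,  43 * sqrt( 2),91, 82*sqrt(6)]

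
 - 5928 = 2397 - 8325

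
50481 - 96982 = -46501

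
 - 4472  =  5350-9822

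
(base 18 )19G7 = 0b10001101010011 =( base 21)KAD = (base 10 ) 9043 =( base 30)a1d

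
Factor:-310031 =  - 31^1*73^1*137^1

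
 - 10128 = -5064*2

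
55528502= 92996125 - 37467623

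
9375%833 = 212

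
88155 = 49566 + 38589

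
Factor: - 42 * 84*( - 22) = 2^4*3^2*7^2*11^1 = 77616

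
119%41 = 37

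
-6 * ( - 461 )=2766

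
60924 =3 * 20308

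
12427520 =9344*1330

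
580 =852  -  272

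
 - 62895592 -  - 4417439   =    -  58478153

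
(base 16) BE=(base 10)190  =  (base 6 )514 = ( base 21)91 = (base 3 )21001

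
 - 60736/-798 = 30368/399 = 76.11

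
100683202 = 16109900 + 84573302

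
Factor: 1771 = 7^1*11^1 * 23^1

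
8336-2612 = 5724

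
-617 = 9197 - 9814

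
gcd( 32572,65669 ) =1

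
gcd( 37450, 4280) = 1070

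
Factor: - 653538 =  - 2^1*3^1*108923^1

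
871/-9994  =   - 871/9994 = -  0.09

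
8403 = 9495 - 1092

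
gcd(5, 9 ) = 1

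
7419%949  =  776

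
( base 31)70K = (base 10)6747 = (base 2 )1101001011011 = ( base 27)96O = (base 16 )1a5b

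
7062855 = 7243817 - 180962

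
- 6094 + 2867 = - 3227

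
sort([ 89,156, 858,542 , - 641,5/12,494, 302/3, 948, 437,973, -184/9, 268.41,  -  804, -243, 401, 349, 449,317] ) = [ -804, - 641,-243, - 184/9,5/12, 89, 302/3, 156, 268.41, 317,349, 401,437, 449, 494, 542, 858, 948, 973 ]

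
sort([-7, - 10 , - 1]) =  [ - 10, - 7, - 1 ] 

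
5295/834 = 6 + 97/278  =  6.35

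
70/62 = 35/31  =  1.13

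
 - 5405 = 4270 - 9675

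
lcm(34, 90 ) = 1530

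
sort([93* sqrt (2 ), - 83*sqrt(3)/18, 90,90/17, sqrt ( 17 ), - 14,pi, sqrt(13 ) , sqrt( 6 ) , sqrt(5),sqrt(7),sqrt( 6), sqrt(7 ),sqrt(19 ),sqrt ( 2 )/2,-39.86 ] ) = [  -  39.86,-14, - 83 * sqrt(3)/18, sqrt( 2 ) /2, sqrt(5 ),sqrt( 6 ),sqrt( 6 ), sqrt( 7), sqrt(7 ) , pi,sqrt ( 13 ),sqrt ( 17 ) , sqrt( 19 ),90/17, 90 , 93*sqrt(2 )]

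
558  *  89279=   49817682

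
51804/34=25902/17 = 1523.65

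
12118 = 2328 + 9790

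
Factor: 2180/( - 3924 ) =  - 3^( - 2)* 5^1 = - 5/9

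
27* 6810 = 183870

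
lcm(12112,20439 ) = 327024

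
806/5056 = 403/2528 = 0.16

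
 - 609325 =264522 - 873847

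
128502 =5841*22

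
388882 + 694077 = 1082959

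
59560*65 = 3871400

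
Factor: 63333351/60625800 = 7037039/6736200  =  2^( - 3)*3^( - 1)*5^( - 2 ) * 103^( - 1)*109^( - 1)*7037039^1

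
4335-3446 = 889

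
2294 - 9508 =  - 7214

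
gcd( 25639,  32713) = 1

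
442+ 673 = 1115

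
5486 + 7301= 12787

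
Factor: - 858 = -2^1*3^1 * 11^1* 13^1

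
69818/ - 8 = -8728 + 3/4  =  -  8727.25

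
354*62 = 21948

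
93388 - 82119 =11269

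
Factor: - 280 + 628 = 2^2 *3^1*  29^1 = 348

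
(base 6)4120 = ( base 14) 492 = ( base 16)390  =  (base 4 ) 32100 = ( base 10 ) 912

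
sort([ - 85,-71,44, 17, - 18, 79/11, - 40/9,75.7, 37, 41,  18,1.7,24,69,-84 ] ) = [ - 85,-84, - 71, - 18, - 40/9,1.7,79/11, 17, 18 , 24,37, 41 , 44,69,75.7] 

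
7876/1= 7876=7876.00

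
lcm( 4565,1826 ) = 9130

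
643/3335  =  643/3335 = 0.19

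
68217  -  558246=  - 490029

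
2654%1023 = 608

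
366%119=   9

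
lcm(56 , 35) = 280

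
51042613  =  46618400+4424213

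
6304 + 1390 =7694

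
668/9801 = 668/9801 = 0.07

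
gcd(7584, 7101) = 3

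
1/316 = 1/316 = 0.00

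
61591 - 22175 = 39416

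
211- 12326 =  - 12115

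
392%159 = 74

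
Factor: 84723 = 3^1*31^1*911^1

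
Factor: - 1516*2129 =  - 2^2*379^1 * 2129^1 =-  3227564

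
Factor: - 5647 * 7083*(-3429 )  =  137152116729 = 3^5*127^1*787^1 * 5647^1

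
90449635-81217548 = 9232087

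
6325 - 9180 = - 2855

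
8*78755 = 630040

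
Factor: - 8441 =  -  23^1 * 367^1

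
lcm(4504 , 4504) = 4504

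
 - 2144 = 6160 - 8304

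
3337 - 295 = 3042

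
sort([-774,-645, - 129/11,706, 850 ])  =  [ - 774,- 645, - 129/11, 706, 850 ] 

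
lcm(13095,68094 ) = 340470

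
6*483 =2898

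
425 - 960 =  - 535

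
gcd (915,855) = 15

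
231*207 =47817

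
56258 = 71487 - 15229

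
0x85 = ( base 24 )5D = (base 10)133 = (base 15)8d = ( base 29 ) 4h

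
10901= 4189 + 6712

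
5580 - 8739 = - 3159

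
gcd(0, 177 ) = 177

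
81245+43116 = 124361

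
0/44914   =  0 = 0.00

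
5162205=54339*95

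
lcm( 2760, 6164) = 184920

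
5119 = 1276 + 3843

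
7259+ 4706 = 11965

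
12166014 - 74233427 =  - 62067413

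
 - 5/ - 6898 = 5/6898 = 0.00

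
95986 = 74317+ 21669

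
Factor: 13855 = 5^1*17^1* 163^1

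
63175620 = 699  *90380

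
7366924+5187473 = 12554397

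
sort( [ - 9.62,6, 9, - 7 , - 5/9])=[ - 9.62, - 7, - 5/9, 6, 9] 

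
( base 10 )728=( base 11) 602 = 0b1011011000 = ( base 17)28e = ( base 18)248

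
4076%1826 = 424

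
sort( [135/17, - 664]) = [ - 664, 135/17]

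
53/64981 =53/64981 = 0.00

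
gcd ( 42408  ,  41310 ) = 18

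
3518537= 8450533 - 4931996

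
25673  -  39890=-14217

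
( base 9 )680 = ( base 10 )558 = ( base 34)GE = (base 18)1d0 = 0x22e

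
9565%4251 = 1063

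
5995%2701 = 593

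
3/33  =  1/11=0.09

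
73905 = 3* 24635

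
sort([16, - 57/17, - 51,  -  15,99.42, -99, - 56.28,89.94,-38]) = [ - 99, - 56.28, - 51, - 38, - 15, - 57/17,16,89.94,99.42]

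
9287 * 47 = 436489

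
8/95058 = 4/47529 =0.00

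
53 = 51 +2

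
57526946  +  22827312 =80354258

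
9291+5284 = 14575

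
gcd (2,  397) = 1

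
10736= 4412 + 6324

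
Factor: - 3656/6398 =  - 4/7 = -2^2*7^ ( - 1) 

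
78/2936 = 39/1468  =  0.03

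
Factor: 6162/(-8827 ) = - 474/679= -2^1*3^1*7^( - 1)* 79^1*97^(-1)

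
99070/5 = 19814 =19814.00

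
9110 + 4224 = 13334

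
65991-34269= 31722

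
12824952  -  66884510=  -  54059558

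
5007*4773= 23898411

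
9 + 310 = 319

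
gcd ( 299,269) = 1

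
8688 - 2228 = 6460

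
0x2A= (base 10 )42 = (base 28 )1E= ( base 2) 101010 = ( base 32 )1a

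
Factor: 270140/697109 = 2^2*5^1*7^( - 1) * 13^1*53^(-1 )*1039^1*1879^(-1) 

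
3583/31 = 115+18/31=115.58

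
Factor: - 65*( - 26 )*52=87880=2^3*5^1*13^3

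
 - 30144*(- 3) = 90432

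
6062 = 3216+2846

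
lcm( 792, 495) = 3960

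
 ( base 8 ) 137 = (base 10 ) 95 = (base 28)3B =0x5F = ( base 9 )115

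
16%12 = 4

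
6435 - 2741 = 3694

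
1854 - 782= 1072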